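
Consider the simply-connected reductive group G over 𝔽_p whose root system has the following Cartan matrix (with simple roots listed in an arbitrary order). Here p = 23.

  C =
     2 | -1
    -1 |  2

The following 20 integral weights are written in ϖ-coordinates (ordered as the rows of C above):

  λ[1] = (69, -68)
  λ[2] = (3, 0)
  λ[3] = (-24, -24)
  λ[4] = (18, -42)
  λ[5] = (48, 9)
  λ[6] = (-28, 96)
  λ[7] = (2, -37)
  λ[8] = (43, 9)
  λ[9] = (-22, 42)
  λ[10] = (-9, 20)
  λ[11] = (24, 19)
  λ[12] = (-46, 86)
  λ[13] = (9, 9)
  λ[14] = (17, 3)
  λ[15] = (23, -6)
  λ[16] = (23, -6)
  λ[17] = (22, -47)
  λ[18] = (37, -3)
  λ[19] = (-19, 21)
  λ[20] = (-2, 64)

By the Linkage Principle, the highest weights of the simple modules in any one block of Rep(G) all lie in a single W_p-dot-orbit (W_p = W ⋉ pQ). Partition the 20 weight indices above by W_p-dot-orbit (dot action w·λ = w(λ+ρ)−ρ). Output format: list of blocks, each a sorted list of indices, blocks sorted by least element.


C ↔ A_2 under row/col permutation; |W(A_2)| = 6.

Alcove-folded reps (p=23, 20 weights, presented ϖ-order):

    λ_1+ρ ↦ (1, 2)
    λ_2+ρ ↦ (4, 1)
    λ_3+ρ ↦ (0, 0)
    λ_4+ρ ↦ (4, 1)
    λ_5+ρ ↦ (10, 10)
    λ_6+ρ ↦ (18, 4)
    λ_7+ρ ↦ (10, 10)
    λ_8+ρ ↦ (8, 13)
    λ_9+ρ ↦ (1, 2)
    λ_10+ρ ↦ (8, 13)
    λ_11+ρ ↦ (1, 2)
    λ_12+ρ ↦ (4, 1)
    λ_13+ρ ↦ (10, 10)
    λ_14+ρ ↦ (18, 4)
    λ_15+ρ ↦ (18, 4)
    λ_16+ρ ↦ (18, 4)
    λ_17+ρ ↦ (0, 0)
    λ_18+ρ ↦ (8, 13)
    λ_19+ρ ↦ (18, 4)
    λ_20+ρ ↦ (4, 1)

These 20 weights hit 6 W_23-dot-orbits; sizes (3, 4, 2, 3, 5, 3):

[[1, 9, 11], [2, 4, 12, 20], [3, 17], [5, 7, 13], [6, 14, 15, 16, 19], [8, 10, 18]]


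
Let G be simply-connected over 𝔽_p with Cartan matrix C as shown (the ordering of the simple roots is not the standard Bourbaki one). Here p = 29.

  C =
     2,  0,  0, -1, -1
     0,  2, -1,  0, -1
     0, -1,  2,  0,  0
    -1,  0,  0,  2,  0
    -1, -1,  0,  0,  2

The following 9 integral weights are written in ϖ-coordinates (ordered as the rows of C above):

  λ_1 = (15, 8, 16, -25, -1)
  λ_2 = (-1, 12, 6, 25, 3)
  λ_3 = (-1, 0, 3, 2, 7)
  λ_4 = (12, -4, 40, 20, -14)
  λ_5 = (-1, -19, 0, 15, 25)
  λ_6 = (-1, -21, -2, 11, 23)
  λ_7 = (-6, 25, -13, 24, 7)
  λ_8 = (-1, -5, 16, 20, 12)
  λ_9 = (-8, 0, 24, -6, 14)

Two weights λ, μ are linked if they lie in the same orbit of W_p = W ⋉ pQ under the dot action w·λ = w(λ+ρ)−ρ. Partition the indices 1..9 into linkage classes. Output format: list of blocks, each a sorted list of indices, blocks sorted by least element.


Dynkin diagram of C (from the 8 off-diagonal −1 entries): A_5.

Ā_29 reps of the 9 weights (A_5, coords as presented):

    1: (0, 1, 4, 3, 8)
    2: (0, 1, 13, 5, 3)
    3: (0, 1, 4, 3, 8)
    4: (0, 1, 4, 3, 8)
    5: (0, 1, 4, 3, 8)
    6: (0, 1, 13, 5, 3)
    7: (0, 1, 13, 5, 3)
    8: (0, 1, 4, 3, 8)
    9: (0, 1, 13, 5, 3)

Linkage partition of the 9 weights (2 classes, p=29):

[[1, 3, 4, 5, 8], [2, 6, 7, 9]]


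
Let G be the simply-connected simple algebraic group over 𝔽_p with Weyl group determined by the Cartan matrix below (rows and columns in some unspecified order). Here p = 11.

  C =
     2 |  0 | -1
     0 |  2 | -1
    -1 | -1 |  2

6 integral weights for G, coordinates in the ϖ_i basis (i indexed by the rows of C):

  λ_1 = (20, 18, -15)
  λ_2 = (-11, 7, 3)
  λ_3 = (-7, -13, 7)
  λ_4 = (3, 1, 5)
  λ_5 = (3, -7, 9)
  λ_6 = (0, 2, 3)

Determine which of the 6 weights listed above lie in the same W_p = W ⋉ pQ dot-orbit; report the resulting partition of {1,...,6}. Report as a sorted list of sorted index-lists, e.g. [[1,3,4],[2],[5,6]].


A_3 Cartan matrix, 3 simple roots permuted; ρ=(1,1,1).

Folding the 6 weights λ_j+ρ into Ā_11 (reps in the given 3-coord order):

  1: (1, 3, 4) · 2: (3, 1, 6) · 3: (3, 1, 6) · 4: (3, 1, 6) · 5: (1, 3, 4) · 6: (1, 3, 4)

Linkage partition of the 6 weights (2 classes, p=11):

[[1, 5, 6], [2, 3, 4]]


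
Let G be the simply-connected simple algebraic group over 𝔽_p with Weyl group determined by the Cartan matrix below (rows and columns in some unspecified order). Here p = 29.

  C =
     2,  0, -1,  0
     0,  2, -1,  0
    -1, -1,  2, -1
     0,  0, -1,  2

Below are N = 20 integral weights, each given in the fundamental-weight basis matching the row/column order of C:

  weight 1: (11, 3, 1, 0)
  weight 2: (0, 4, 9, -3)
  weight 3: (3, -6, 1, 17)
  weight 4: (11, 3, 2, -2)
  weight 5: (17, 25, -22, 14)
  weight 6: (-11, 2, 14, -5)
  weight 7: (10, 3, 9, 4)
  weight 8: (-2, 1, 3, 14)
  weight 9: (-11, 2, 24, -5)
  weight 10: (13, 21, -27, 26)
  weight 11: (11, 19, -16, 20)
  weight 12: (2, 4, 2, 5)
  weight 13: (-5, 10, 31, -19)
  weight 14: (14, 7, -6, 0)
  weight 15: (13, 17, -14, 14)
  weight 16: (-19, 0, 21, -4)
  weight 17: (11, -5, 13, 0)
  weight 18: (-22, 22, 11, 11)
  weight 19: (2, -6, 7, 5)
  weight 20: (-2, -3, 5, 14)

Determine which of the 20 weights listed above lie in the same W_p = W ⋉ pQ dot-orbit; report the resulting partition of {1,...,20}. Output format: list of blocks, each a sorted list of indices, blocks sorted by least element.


Dynkin diagram of C (from the 6 off-diagonal −1 entries): D_4.

λ_j+ρ reflected into Ā_29 (⟨·,θ^∨⟩≤29); 4-tuples as given:

    λ_1 → (12, 4, 2, 1)
    λ_2 → (1, 5, 8, 2)
    λ_3 → (1, 2, 3, 15)
    λ_4 → (12, 4, 2, 1)
    λ_5 → (3, 5, 3, 6)
    λ_6 → (10, 3, 1, 4)
    λ_7 → (10, 3, 1, 4)
    λ_8 → (1, 2, 3, 15)
    λ_9 → (10, 3, 1, 4)
    λ_10 → (12, 4, 2, 1)
    λ_11 → (3, 5, 3, 6)
    λ_12 → (3, 5, 3, 6)
    λ_13 → (10, 3, 1, 4)
    λ_14 → (10, 3, 1, 4)
    λ_15 → (1, 5, 8, 2)
    λ_16 → (18, 1, 1, 3)
    λ_17 → (12, 4, 2, 1)
    λ_18 → (3, 5, 3, 6)
    λ_19 → (3, 5, 3, 6)
    λ_20 → (1, 2, 3, 15)

Linkage partition of the 20 weights (6 classes, p=29):

[[1, 4, 10, 17], [2, 15], [3, 8, 20], [5, 11, 12, 18, 19], [6, 7, 9, 13, 14], [16]]


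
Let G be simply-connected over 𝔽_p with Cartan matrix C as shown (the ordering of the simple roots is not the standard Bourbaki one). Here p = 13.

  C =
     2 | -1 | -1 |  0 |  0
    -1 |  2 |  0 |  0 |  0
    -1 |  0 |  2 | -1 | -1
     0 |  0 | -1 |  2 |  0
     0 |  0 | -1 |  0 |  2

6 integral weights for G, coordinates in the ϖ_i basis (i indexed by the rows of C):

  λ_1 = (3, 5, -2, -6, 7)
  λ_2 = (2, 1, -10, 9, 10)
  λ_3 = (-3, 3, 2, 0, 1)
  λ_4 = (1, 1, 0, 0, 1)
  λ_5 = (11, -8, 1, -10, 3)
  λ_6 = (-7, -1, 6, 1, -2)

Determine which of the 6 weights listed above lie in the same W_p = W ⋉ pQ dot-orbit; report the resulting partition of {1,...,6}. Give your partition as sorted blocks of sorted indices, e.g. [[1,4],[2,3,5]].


Root system D_5: the 5×5 matrix C matches after relabeling.

Alcove-folded reps (p=13, 6 weights, presented ϖ-order):

  [1] (2, 2, 1, 1, 2) · [2] (2, 2, 1, 1, 2) · [3] (2, 2, 1, 1, 2) · [4] (2, 2, 1, 1, 2) · [5] (2, 2, 1, 1, 2) · [6] (0, 6, 0, 2, 1)

Partition of {1..6} into 2 W_13-dot-orbits:

[[1, 2, 3, 4, 5], [6]]


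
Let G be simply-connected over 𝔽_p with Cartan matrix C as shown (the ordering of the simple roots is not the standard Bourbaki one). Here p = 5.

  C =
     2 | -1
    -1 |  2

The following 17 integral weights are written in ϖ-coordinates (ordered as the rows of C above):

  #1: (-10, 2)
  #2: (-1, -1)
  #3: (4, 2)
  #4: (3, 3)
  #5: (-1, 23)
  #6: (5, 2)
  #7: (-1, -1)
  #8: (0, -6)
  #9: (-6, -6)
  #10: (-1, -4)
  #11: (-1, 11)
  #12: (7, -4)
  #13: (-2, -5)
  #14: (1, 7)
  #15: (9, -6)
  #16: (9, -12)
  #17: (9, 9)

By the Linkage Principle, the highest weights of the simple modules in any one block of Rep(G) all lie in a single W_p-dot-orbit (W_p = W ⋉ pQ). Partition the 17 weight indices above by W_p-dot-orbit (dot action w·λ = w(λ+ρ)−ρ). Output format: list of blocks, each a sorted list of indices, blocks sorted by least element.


Type A_2, rank 2, |W|=6; reorder rows/cols to standard.

Ā_5 reps of the 17 weights (A_2, coords as presented):

    λ_1 → (1, 1)
    λ_2 → (0, 0)
    λ_3 → (2, 0)
    λ_4 → (1, 1)
    λ_5 → (4, 1)
    λ_6 → (1, 1)
    λ_7 → (0, 0)
    λ_8 → (4, 1)
    λ_9 → (0, 0)
    λ_10 → (3, 0)
    λ_11 → (3, 0)
    λ_12 → (2, 0)
    λ_13 → (4, 1)
    λ_14 → (3, 0)
    λ_15 → (0, 0)
    λ_16 → (4, 1)
    λ_17 → (0, 0)

The 17 indices split into 5 linkage classes (same alcove rep ⇔ same W_5-dot-orbit):

[[1, 4, 6], [2, 7, 9, 15, 17], [3, 12], [5, 8, 13, 16], [10, 11, 14]]


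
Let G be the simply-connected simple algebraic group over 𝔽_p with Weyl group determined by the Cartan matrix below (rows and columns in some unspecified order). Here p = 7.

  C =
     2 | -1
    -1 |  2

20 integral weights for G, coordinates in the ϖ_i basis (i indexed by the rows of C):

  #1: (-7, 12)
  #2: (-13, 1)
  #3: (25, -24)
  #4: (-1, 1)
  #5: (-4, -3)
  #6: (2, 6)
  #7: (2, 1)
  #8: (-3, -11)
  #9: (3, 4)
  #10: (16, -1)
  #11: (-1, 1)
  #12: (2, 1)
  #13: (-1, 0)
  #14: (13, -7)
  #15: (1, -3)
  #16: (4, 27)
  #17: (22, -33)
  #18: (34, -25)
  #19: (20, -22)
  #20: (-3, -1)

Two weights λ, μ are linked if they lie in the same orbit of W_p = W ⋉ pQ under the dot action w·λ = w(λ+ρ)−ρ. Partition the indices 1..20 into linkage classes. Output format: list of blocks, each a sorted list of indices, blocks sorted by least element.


A_2 Cartan matrix, 2 simple roots permuted; ρ=(1,1).

Folding the 20 weights λ_j+ρ into Ā_7 (reps in the given 2-coord order):

    λ_1 → (0, 1)
    λ_2 → (3, 2)
    λ_3 → (3, 2)
    λ_4 → (0, 2)
    λ_5 → (2, 3)
    λ_6 → (0, 4)
    λ_7 → (3, 2)
    λ_8 → (2, 3)
    λ_9 → (2, 3)
    λ_10 → (0, 4)
    λ_11 → (0, 2)
    λ_12 → (3, 2)
    λ_13 → (0, 1)
    λ_14 → (0, 1)
    λ_15 → (0, 2)
    λ_16 → (0, 2)
    λ_17 → (3, 2)
    λ_18 → (0, 4)
    λ_19 → (0, 0)
    λ_20 → (0, 2)

These 20 weights hit 6 W_7-dot-orbits; sizes (3, 5, 5, 3, 3, 1):

[[1, 13, 14], [2, 3, 7, 12, 17], [4, 11, 15, 16, 20], [5, 8, 9], [6, 10, 18], [19]]


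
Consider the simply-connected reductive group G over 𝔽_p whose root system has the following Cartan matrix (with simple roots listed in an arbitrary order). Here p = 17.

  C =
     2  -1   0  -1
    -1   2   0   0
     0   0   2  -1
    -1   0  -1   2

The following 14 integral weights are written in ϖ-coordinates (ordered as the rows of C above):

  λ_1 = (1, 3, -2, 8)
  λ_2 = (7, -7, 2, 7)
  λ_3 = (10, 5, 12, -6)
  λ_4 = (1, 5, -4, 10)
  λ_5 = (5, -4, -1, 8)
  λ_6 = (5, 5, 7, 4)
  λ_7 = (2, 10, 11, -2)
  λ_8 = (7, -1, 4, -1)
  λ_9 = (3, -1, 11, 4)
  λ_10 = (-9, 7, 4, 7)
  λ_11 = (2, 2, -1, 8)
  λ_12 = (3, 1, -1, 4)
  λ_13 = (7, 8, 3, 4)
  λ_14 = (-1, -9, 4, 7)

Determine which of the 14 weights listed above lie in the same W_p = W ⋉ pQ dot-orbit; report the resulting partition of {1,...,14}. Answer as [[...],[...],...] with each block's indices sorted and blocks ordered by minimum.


Cartan matrix: type A_4 (|W|=120); un-permuting the 4 rows.

Folding the 14 weights λ_j+ρ into Ā_17 (reps in the given 4-coord order):

    [1] (2, 4, 1, 8)
    [2] (2, 4, 1, 8)
    [3] (4, 2, 0, 5)
    [4] (2, 4, 1, 8)
    [5] (3, 3, 0, 9)
    [6] (4, 2, 0, 5)
    [7] (2, 3, 3, 1)
    [8] (8, 0, 5, 0)
    [9] (0, 4, 8, 5)
    [10] (8, 0, 5, 0)
    [11] (3, 3, 0, 9)
    [12] (4, 2, 0, 5)
    [13] (8, 0, 5, 0)
    [14] (8, 0, 5, 0)

The 14 indices split into 6 linkage classes (same alcove rep ⇔ same W_17-dot-orbit):

[[1, 2, 4], [3, 6, 12], [5, 11], [7], [8, 10, 13, 14], [9]]


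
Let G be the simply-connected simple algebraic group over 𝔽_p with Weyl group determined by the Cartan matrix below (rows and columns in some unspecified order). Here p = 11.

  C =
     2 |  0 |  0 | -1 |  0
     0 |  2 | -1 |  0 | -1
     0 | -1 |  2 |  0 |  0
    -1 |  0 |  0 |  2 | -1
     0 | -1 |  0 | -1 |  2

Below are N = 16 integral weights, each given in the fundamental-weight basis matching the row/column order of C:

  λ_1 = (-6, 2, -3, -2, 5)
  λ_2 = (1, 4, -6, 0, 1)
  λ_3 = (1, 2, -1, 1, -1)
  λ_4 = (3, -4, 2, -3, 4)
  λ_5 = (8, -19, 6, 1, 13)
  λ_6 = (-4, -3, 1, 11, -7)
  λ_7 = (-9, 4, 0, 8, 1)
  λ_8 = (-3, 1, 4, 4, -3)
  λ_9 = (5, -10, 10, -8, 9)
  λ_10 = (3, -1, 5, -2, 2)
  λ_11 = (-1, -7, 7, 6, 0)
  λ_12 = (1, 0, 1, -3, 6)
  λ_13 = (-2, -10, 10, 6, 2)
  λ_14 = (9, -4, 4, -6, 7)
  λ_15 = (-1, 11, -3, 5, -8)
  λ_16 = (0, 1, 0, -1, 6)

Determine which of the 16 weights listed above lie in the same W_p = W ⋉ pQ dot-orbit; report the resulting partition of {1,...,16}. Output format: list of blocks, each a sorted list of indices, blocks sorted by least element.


C ↔ A_5 under row/col permutation; |W(A_5)| = 720.

Alcove-folded reps (p=11, 16 weights, presented ϖ-order):

  λ_1 → (1, 1, 2, 5, 0);  λ_2 → (2, 0, 5, 1, 2);  λ_3 → (2, 3, 0, 2, 0);  λ_4 → (2, 3, 0, 2, 0);  λ_5 → (2, 3, 0, 2, 0);  λ_6 → (2, 0, 5, 1, 2);  λ_7 → (2, 0, 5, 1, 2);  λ_8 → (2, 0, 5, 1, 2);  λ_9 → (0, 3, 1, 0, 6);  λ_10 → (2, 0, 5, 1, 2);  λ_11 → (0, 1, 2, 2, 5);  λ_12 → (0, 1, 2, 2, 5);  λ_13 → (0, 3, 1, 0, 6);  λ_14 → (1, 1, 2, 5, 0);  λ_15 → (0, 3, 1, 0, 6);  λ_16 → (1, 2, 1, 0, 7)

These 16 weights hit 6 W_11-dot-orbits; sizes (2, 5, 3, 3, 2, 1):

[[1, 14], [2, 6, 7, 8, 10], [3, 4, 5], [9, 13, 15], [11, 12], [16]]


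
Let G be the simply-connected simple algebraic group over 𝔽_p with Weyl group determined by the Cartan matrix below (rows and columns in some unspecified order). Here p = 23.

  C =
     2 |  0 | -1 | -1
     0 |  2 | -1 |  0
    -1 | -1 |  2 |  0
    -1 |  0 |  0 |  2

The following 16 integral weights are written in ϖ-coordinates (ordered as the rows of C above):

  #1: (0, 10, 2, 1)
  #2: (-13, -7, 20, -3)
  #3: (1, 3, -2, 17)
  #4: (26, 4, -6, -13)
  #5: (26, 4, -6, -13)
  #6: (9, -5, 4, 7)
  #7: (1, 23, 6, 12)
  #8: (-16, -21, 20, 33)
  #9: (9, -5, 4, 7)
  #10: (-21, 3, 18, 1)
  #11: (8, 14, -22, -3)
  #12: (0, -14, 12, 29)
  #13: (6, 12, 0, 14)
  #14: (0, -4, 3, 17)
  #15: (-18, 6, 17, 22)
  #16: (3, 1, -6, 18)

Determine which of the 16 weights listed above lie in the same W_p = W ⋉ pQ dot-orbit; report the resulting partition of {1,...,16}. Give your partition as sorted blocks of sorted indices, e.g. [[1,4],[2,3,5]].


Dynkin diagram of C (from the 6 off-diagonal −1 entries): A_4.

Ā_23 reps of the 16 weights (A_4, coords as presented):

  1: (1, 11, 3, 2)
  2: (2, 6, 1, 12)
  3: (1, 3, 1, 18)
  4: (10, 4, 1, 8)
  5: (10, 4, 1, 8)
  6: (10, 4, 1, 8)
  7: (7, 0, 1, 2)
  8: (1, 11, 3, 2)
  9: (10, 4, 1, 8)
  10: (1, 3, 1, 18)
  11: (2, 6, 1, 12)
  12: (7, 0, 1, 2)
  13: (7, 0, 1, 2)
  14: (1, 3, 1, 18)
  15: (15, 1, 0, 2)
  16: (1, 3, 1, 18)

6 distinct reps among the 16 weights ⇒ 6 W_23-linkage classes:

[[1, 8], [2, 11], [3, 10, 14, 16], [4, 5, 6, 9], [7, 12, 13], [15]]


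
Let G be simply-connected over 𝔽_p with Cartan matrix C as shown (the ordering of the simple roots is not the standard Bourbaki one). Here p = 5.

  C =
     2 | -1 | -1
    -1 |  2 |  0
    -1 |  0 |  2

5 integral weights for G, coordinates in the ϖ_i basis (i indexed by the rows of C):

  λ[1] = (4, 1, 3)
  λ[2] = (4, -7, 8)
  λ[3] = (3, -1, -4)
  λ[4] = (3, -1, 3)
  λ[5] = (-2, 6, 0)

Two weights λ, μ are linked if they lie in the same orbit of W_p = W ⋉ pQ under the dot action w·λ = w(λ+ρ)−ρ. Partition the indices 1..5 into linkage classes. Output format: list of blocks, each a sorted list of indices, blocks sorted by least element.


Dynkin diagram of C (from the 4 off-diagonal −1 entries): A_3.

W_5-reps of the 5 weights in Ā_5 (same 3-coord order as C):

  λ_1+ρ ↦ (1, 3, 1);  λ_2+ρ ↦ (1, 0, 3);  λ_3+ρ ↦ (1, 0, 3);  λ_4+ρ ↦ (1, 3, 1);  λ_5+ρ ↦ (1, 3, 1)

Partition of {1..5} into 2 W_5-dot-orbits:

[[1, 4, 5], [2, 3]]


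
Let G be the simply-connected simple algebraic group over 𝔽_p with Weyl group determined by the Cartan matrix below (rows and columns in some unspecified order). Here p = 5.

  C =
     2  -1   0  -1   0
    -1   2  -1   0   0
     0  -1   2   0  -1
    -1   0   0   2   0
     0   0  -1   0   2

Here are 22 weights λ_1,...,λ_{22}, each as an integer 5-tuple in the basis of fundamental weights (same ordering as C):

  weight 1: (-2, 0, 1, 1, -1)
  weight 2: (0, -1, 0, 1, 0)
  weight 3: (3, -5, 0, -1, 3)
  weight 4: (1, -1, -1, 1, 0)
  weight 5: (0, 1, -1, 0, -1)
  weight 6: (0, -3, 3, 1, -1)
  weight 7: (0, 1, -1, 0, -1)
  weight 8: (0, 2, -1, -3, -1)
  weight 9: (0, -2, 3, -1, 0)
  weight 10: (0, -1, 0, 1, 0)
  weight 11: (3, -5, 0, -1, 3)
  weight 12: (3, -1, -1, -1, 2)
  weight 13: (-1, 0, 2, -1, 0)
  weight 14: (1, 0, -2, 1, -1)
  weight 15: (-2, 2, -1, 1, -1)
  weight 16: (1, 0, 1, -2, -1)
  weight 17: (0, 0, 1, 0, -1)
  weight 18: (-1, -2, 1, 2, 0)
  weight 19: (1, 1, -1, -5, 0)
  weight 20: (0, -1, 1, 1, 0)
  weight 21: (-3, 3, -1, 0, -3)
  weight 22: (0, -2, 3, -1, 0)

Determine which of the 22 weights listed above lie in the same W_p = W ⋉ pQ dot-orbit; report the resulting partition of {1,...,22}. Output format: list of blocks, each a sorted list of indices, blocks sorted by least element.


Cartan matrix: type A_5 (|W|=720); un-permuting the 5 rows.

Ā_5 reps of the 22 weights (A_5, coords as presented):

  λ_1 → (1, 0, 2, 1, 0);  λ_2 → (1, 0, 1, 2, 1);  λ_3 → (0, 1, 3, 0, 1);  λ_4 → (2, 0, 0, 2, 1);  λ_5 → (1, 2, 0, 1, 0);  λ_6 → (1, 1, 2, 1, 0);  λ_7 → (1, 2, 0, 1, 0);  λ_8 → (1, 2, 0, 1, 0);  λ_9 → (0, 1, 3, 0, 1);  λ_10 → (1, 0, 1, 2, 1);  λ_11 → (0, 1, 3, 0, 1);  λ_12 → (2, 0, 0, 2, 1);  λ_13 → (0, 1, 3, 0, 1);  λ_14 → (2, 0, 0, 2, 1);  λ_15 → (1, 2, 0, 1, 0);  λ_16 → (1, 1, 2, 1, 0);  λ_17 → (1, 1, 2, 1, 0);  λ_18 → (1, 0, 1, 2, 1);  λ_19 → (2, 0, 0, 2, 1);  λ_20 → (1, 0, 2, 1, 0);  λ_21 → (1, 0, 2, 1, 0);  λ_22 → (0, 1, 3, 0, 1)

Linkage partition of the 22 weights (6 classes, p=5):

[[1, 20, 21], [2, 10, 18], [3, 9, 11, 13, 22], [4, 12, 14, 19], [5, 7, 8, 15], [6, 16, 17]]


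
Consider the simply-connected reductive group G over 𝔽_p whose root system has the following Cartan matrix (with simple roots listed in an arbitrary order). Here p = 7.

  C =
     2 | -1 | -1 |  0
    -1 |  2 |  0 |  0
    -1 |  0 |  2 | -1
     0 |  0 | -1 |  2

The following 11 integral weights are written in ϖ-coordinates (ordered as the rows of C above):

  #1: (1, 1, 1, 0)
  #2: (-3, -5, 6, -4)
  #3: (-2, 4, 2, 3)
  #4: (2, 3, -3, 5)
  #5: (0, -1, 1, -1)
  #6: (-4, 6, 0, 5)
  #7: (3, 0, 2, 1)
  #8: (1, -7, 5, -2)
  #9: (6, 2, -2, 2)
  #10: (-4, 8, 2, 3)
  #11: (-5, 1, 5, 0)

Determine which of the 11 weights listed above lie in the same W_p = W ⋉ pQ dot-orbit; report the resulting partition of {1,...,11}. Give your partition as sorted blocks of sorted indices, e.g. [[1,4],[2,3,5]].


Dynkin diagram of C (from the 6 off-diagonal −1 entries): A_4.

Ā_7 reps of the 11 weights (A_4, coords as presented):

  λ_1+ρ ↦ (2, 2, 2, 1)
  λ_2+ρ ↦ (2, 2, 2, 1)
  λ_3+ρ ↦ (1, 0, 2, 0)
  λ_4+ρ ↦ (1, 0, 2, 0)
  λ_5+ρ ↦ (1, 0, 2, 0)
  λ_6+ρ ↦ (1, 0, 2, 0)
  λ_7+ρ ↦ (2, 2, 2, 1)
  λ_8+ρ ↦ (4, 1, 1, 0)
  λ_9+ρ ↦ (2, 2, 2, 1)
  λ_10+ρ ↦ (1, 0, 2, 0)
  λ_11+ρ ↦ (2, 2, 2, 1)

Partition of {1..11} into 3 W_7-dot-orbits:

[[1, 2, 7, 9, 11], [3, 4, 5, 6, 10], [8]]


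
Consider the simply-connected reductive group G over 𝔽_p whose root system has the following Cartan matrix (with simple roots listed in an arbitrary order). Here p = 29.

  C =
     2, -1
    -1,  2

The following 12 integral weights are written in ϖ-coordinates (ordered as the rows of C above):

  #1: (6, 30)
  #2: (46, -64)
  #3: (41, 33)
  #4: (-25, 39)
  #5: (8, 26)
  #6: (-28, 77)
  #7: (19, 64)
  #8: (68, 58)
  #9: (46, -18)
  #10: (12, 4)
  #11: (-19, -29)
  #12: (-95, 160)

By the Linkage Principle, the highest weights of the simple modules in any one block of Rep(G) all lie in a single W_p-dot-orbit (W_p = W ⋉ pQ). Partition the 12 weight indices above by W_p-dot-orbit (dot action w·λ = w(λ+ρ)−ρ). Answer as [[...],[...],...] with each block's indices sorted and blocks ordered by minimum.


Type A_2, rank 2, |W|=6; reorder rows/cols to standard.

Each λ_j+ρ reduced to Ā_29; 2-tuples below use C's row order:

  [1] (2, 20)
  [2] (13, 5)
  [3] (13, 5)
  [4] (13, 5)
  [5] (2, 20)
  [6] (2, 20)
  [7] (2, 20)
  [8] (11, 1)
  [9] (11, 1)
  [10] (13, 5)
  [11] (11, 1)
  [12] (13, 7)

4 distinct reps among the 12 weights ⇒ 4 W_29-linkage classes:

[[1, 5, 6, 7], [2, 3, 4, 10], [8, 9, 11], [12]]


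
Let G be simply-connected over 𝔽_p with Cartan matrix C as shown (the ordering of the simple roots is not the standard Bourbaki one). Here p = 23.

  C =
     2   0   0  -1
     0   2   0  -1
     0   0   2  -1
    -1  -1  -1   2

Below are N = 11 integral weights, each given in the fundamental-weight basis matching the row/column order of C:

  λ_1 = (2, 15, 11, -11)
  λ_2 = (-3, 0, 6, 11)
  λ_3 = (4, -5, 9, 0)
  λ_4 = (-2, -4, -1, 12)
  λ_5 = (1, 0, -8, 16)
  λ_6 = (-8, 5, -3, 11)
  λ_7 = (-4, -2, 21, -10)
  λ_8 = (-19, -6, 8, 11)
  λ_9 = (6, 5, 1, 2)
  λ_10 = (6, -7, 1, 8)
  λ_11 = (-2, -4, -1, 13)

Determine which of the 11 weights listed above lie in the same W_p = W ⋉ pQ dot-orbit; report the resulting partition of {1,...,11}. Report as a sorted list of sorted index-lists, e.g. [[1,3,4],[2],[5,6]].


Cartan matrix: type D_4 (|W|=192); un-permuting the 4 rows.

λ_j+ρ reflected into Ā_23 (⟨·,θ^∨⟩≤23); 4-tuples as given:

    1: (7, 6, 2, 3)
    2: (2, 1, 7, 3)
    3: (2, 1, 7, 3)
    4: (1, 3, 0, 9)
    5: (2, 1, 7, 3)
    6: (7, 6, 2, 3)
    7: (1, 3, 0, 9)
    8: (7, 6, 2, 3)
    9: (7, 6, 2, 3)
    10: (7, 6, 2, 3)
    11: (1, 3, 0, 9)

Partition of {1..11} into 3 W_23-dot-orbits:

[[1, 6, 8, 9, 10], [2, 3, 5], [4, 7, 11]]


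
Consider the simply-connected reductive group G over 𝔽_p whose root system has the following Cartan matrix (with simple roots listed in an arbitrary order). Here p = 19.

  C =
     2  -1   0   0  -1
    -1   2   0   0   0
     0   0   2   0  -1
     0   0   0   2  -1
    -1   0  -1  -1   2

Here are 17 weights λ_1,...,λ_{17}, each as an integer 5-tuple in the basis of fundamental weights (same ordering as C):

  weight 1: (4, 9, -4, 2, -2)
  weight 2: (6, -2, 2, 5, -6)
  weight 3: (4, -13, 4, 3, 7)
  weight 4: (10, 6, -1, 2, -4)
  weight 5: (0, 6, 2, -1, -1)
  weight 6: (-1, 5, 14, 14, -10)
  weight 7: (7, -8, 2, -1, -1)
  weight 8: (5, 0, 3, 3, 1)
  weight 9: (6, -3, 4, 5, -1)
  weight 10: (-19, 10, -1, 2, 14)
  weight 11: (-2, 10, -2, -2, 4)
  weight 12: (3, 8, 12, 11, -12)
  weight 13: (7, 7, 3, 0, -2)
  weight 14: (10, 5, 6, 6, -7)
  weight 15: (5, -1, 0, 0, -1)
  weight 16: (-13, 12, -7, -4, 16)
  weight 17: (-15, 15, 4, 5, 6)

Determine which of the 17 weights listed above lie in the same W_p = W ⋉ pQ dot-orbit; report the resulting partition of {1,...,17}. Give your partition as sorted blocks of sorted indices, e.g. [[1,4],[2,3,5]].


Type D_5, rank 5, |W|=1920; reorder rows/cols to standard.

λ_j+ρ reflected into Ā_19 (⟨·,θ^∨⟩≤19); 5-tuples as given:

  1: (1, 10, 1, 1, 2)
  2: (1, 1, 2, 1, 3)
  3: (1, 1, 2, 1, 3)
  4: (1, 7, 3, 0, 0)
  5: (1, 7, 3, 0, 0)
  6: (0, 1, 4, 4, 2)
  7: (1, 7, 3, 0, 0)
  8: (0, 1, 4, 4, 2)
  9: (1, 2, 5, 6, 0)
  10: (1, 7, 3, 0, 0)
  11: (1, 10, 1, 1, 2)
  12: (1, 1, 2, 1, 3)
  13: (1, 7, 3, 0, 0)
  14: (6, 0, 1, 1, 0)
  15: (6, 0, 1, 1, 0)
  16: (1, 1, 2, 1, 3)
  17: (1, 1, 2, 1, 3)

The 17 indices split into 6 linkage classes (same alcove rep ⇔ same W_19-dot-orbit):

[[1, 11], [2, 3, 12, 16, 17], [4, 5, 7, 10, 13], [6, 8], [9], [14, 15]]


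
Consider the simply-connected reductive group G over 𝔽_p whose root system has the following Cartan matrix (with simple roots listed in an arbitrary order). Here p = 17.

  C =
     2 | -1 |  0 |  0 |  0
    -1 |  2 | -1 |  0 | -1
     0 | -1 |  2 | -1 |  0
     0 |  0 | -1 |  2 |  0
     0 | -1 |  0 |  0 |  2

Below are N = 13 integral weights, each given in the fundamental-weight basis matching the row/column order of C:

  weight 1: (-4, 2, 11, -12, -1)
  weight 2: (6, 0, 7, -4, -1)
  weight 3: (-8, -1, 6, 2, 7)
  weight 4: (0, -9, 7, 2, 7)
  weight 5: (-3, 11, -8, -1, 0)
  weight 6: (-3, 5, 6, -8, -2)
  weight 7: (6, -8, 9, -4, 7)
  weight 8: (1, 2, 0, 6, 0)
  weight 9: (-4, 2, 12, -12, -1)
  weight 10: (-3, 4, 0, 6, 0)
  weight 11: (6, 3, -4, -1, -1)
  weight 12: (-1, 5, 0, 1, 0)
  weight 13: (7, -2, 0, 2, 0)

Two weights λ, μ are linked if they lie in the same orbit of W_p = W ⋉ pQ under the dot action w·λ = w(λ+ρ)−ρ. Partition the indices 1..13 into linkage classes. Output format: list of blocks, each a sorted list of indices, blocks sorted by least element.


Root system D_5: the 5×5 matrix C matches after relabeling.

Folding the 13 weights λ_j+ρ into Ā_17 (reps in the given 5-coord order):

    λ_1+ρ ↦ (3, 0, 1, 11, 0)
    λ_2+ρ ↦ (7, 1, 0, 3, 0)
    λ_3+ρ ↦ (0, 6, 1, 2, 1)
    λ_4+ρ ↦ (7, 1, 0, 3, 0)
    λ_5+ρ ↦ (2, 3, 0, 7, 1)
    λ_6+ρ ↦ (2, 3, 0, 7, 1)
    λ_7+ρ ↦ (0, 6, 1, 2, 1)
    λ_8+ρ ↦ (2, 3, 0, 7, 1)
    λ_9+ρ ↦ (3, 0, 1, 11, 0)
    λ_10+ρ ↦ (2, 3, 0, 7, 1)
    λ_11+ρ ↦ (7, 1, 0, 3, 0)
    λ_12+ρ ↦ (0, 6, 1, 2, 1)
    λ_13+ρ ↦ (7, 1, 0, 3, 0)

4 distinct reps among the 13 weights ⇒ 4 W_17-linkage classes:

[[1, 9], [2, 4, 11, 13], [3, 7, 12], [5, 6, 8, 10]]


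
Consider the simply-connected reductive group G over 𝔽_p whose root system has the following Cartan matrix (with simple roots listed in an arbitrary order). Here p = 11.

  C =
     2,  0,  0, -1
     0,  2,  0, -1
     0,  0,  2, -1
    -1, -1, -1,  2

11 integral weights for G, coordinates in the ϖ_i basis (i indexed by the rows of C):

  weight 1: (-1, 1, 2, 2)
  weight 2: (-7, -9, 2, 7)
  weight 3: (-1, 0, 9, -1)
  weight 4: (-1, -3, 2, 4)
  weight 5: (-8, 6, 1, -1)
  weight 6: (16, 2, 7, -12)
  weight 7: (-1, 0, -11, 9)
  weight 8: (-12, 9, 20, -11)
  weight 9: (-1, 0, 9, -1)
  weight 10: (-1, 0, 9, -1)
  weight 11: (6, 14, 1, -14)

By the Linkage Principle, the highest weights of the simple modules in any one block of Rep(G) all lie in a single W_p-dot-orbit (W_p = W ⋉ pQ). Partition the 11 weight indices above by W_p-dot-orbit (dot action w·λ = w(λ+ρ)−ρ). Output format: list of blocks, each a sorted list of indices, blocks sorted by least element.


Dynkin diagram of C (from the 6 off-diagonal −1 entries): D_4.

Ā_11 reps of the 11 weights (D_4, coords as presented):

  λ_1 → (0, 2, 3, 3);  λ_2 → (0, 2, 3, 3);  λ_3 → (0, 1, 10, 0);  λ_4 → (0, 2, 3, 3);  λ_5 → (0, 0, 5, 2);  λ_6 → (0, 2, 3, 3);  λ_7 → (0, 1, 10, 0);  λ_8 → (0, 1, 10, 0);  λ_9 → (0, 1, 10, 0);  λ_10 → (0, 1, 10, 0);  λ_11 → (0, 0, 5, 2)

Partition of {1..11} into 3 W_11-dot-orbits:

[[1, 2, 4, 6], [3, 7, 8, 9, 10], [5, 11]]


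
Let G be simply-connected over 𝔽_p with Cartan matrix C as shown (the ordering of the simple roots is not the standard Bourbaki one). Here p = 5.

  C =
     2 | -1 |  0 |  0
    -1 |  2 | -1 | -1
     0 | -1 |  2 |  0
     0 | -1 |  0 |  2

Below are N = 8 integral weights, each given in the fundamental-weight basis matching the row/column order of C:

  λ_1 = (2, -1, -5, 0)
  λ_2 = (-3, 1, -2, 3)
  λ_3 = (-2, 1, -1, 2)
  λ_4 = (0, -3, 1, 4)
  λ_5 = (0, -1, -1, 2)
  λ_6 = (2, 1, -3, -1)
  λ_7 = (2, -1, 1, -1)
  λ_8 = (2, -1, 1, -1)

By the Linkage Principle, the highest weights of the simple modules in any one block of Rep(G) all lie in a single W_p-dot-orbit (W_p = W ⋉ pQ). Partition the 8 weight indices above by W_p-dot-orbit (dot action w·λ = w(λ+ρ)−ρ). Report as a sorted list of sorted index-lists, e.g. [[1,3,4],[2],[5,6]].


Dynkin diagram of C (from the 6 off-diagonal −1 entries): D_4.

λ_j+ρ reflected into Ā_5 (⟨·,θ^∨⟩≤5); 4-tuples as given:

  [1] (1, 0, 0, 3) · [2] (1, 0, 0, 3) · [3] (1, 0, 0, 3) · [4] (1, 0, 0, 3) · [5] (1, 0, 0, 3) · [6] (3, 0, 2, 0) · [7] (3, 0, 2, 0) · [8] (3, 0, 2, 0)

Grouping the 8 weights by Ā_5-representative: 2 linkage classes.

[[1, 2, 3, 4, 5], [6, 7, 8]]


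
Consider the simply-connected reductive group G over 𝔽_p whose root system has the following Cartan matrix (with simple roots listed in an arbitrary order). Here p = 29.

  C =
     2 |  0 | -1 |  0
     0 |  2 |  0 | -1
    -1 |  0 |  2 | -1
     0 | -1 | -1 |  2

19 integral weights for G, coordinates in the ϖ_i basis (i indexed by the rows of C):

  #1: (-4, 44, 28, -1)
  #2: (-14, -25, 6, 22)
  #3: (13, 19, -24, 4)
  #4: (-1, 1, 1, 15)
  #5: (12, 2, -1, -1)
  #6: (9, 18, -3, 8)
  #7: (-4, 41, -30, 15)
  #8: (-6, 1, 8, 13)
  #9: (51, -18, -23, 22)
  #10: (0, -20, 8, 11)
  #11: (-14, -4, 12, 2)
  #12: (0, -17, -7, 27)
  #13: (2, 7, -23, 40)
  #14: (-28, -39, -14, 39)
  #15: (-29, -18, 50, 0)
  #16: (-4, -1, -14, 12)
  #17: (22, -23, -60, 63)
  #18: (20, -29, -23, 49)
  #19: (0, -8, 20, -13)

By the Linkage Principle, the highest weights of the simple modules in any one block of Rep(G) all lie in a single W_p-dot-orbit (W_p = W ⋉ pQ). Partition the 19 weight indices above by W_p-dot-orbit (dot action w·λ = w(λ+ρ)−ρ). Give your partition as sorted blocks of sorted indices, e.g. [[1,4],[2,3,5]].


Root system A_4: the 4×4 matrix C matches after relabeling.

W_29-reps of the 19 weights in Ā_29 (same 4-coord order as C):

  1: (13, 3, 0, 0);  2: (5, 16, 1, 6);  3: (5, 2, 4, 14);  4: (0, 2, 2, 16);  5: (13, 3, 0, 0);  6: (1, 12, 2, 7);  7: (13, 3, 0, 0);  8: (5, 2, 4, 14);  9: (5, 16, 1, 6);  10: (1, 12, 2, 7);  11: (13, 3, 0, 0);  12: (5, 16, 1, 6);  13: (1, 12, 2, 7);  14: (0, 2, 2, 16);  15: (5, 16, 1, 6);  16: (13, 3, 0, 0);  17: (5, 16, 1, 6);  18: (20, 7, 1, 0);  19: (1, 12, 2, 7)

The 19 indices split into 6 linkage classes (same alcove rep ⇔ same W_29-dot-orbit):

[[1, 5, 7, 11, 16], [2, 9, 12, 15, 17], [3, 8], [4, 14], [6, 10, 13, 19], [18]]


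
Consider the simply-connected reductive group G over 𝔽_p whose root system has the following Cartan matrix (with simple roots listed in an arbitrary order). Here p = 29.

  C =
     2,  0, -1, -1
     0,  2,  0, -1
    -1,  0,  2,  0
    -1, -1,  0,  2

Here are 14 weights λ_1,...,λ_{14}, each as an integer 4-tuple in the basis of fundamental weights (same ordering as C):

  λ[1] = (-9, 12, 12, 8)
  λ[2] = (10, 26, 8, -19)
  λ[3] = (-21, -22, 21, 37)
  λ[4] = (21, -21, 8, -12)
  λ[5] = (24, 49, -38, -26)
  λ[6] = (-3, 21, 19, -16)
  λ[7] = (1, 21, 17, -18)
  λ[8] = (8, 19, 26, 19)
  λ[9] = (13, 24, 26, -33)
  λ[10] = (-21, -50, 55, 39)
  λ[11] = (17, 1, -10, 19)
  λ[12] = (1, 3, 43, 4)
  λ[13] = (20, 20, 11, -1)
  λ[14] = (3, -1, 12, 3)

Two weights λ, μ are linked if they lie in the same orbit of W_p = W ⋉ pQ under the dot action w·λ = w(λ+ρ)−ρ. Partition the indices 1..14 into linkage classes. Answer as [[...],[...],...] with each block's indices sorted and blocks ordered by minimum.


Type A_4, rank 4, |W|=120; reorder rows/cols to standard.

Ā_29 reps of the 14 weights (A_4, coords as presented):

  λ_1+ρ ↦ (8, 13, 5, 1)
  λ_2+ρ ↦ (7, 9, 2, 11)
  λ_3+ρ ↦ (8, 7, 9, 3)
  λ_4+ρ ↦ (7, 9, 2, 11)
  λ_5+ρ ↦ (4, 0, 13, 4)
  λ_6+ρ ↦ (15, 5, 3, 2)
  λ_7+ρ ↦ (15, 5, 3, 2)
  λ_8+ρ ↦ (7, 9, 2, 11)
  λ_9+ρ ↦ (15, 5, 3, 2)
  λ_10+ρ ↦ (7, 9, 2, 11)
  λ_11+ρ ↦ (7, 9, 2, 11)
  λ_12+ρ ↦ (15, 5, 3, 2)
  λ_13+ρ ↦ (4, 0, 13, 4)
  λ_14+ρ ↦ (4, 0, 13, 4)

These 14 weights hit 5 W_29-dot-orbits; sizes (1, 5, 1, 3, 4):

[[1], [2, 4, 8, 10, 11], [3], [5, 13, 14], [6, 7, 9, 12]]


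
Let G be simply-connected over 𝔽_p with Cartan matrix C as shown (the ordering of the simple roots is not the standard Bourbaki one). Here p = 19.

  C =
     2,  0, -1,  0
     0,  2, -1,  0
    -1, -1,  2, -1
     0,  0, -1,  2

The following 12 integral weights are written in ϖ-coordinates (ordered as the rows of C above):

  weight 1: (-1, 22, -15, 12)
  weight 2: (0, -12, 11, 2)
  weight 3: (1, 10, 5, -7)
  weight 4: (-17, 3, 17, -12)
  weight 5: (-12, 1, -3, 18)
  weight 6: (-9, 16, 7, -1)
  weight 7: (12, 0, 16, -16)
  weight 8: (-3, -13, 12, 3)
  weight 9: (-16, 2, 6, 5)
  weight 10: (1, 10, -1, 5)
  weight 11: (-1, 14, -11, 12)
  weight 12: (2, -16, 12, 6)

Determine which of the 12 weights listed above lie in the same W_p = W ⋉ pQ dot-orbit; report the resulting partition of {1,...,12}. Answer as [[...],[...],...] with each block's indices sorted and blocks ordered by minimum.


Type D_4, rank 4, |W|=192; reorder rows/cols to standard.

W_19-reps of the 12 weights in Ā_19 (same 4-coord order as C):

  λ_1 → (10, 5, 0, 3) · λ_2 → (1, 11, 1, 3) · λ_3 → (2, 11, 0, 6) · λ_4 → (7, 5, 1, 2) · λ_5 → (2, 11, 0, 6) · λ_6 → (2, 11, 0, 6) · λ_7 → (1, 11, 1, 3) · λ_8 → (1, 11, 1, 3) · λ_9 → (7, 5, 1, 2) · λ_10 → (2, 11, 0, 6) · λ_11 → (10, 5, 0, 3) · λ_12 → (1, 11, 1, 3)

4 distinct reps among the 12 weights ⇒ 4 W_19-linkage classes:

[[1, 11], [2, 7, 8, 12], [3, 5, 6, 10], [4, 9]]


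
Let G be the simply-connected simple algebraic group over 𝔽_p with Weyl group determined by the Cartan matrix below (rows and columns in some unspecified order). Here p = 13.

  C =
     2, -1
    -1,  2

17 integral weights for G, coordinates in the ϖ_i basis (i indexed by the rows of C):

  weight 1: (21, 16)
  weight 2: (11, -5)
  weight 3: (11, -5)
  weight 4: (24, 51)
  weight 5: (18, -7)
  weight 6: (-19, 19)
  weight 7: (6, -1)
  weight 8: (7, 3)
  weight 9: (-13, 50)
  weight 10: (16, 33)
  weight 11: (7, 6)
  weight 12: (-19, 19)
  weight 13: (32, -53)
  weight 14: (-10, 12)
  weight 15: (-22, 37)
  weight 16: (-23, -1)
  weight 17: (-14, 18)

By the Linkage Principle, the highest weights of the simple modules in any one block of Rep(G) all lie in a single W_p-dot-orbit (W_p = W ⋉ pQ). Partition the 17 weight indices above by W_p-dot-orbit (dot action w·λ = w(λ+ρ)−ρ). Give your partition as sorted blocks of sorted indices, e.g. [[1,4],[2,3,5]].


A_2 Cartan matrix, 2 simple roots permuted; ρ=(1,1).

Alcove-folded reps (p=13, 17 weights, presented ϖ-order):

  λ_1 → (9, 4)
  λ_2 → (8, 4)
  λ_3 → (8, 4)
  λ_4 → (12, 0)
  λ_5 → (7, 0)
  λ_6 → (6, 5)
  λ_7 → (7, 0)
  λ_8 → (8, 4)
  λ_9 → (12, 0)
  λ_10 → (8, 1)
  λ_11 → (6, 5)
  λ_12 → (6, 5)
  λ_13 → (7, 0)
  λ_14 → (9, 4)
  λ_15 → (8, 4)
  λ_16 → (9, 4)
  λ_17 → (7, 0)

The 17 indices split into 6 linkage classes (same alcove rep ⇔ same W_13-dot-orbit):

[[1, 14, 16], [2, 3, 8, 15], [4, 9], [5, 7, 13, 17], [6, 11, 12], [10]]


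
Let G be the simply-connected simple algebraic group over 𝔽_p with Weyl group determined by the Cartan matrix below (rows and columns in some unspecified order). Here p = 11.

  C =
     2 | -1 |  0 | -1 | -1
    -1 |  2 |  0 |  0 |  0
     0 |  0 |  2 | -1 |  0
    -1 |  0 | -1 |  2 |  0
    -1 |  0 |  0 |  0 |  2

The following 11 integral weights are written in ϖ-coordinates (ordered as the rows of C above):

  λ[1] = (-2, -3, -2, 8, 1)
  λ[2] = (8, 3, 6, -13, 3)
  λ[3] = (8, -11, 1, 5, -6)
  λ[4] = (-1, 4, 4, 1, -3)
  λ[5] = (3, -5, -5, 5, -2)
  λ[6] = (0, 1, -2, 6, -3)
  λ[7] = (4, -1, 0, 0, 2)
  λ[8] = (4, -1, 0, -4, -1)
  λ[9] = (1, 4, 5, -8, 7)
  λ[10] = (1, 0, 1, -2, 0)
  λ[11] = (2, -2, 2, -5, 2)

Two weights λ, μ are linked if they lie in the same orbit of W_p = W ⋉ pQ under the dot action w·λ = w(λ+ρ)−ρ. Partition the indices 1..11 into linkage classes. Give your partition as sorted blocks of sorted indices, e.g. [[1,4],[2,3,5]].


Root system D_5: the 5×5 matrix C matches after relabeling.

Folding the 11 weights λ_j+ρ into Ā_11 (reps in the given 5-coord order):

  1: (1, 1, 1, 1, 1)
  2: (1, 1, 1, 1, 1)
  3: (1, 3, 4, 1, 0)
  4: (1, 3, 4, 1, 0)
  5: (1, 3, 4, 1, 0)
  6: (1, 1, 1, 1, 1)
  7: (1, 0, 3, 1, 3)
  8: (2, 0, 2, 1, 0)
  9: (1, 0, 3, 1, 3)
  10: (1, 1, 1, 1, 1)
  11: (1, 1, 1, 1, 1)

Linkage partition of the 11 weights (4 classes, p=11):

[[1, 2, 6, 10, 11], [3, 4, 5], [7, 9], [8]]


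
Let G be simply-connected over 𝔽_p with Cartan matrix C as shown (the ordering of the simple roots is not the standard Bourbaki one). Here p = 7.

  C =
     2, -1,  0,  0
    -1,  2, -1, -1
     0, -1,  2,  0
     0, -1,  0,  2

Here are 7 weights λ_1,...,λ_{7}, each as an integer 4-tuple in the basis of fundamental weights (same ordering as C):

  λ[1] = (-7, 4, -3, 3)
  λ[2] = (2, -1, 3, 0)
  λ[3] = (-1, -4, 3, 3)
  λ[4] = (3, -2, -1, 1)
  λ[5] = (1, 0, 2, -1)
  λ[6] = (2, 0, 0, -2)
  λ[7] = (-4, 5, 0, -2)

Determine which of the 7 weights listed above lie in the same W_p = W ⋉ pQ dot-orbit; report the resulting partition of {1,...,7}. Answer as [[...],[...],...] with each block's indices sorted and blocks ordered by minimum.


Root system D_4: the 4×4 matrix C matches after relabeling.

Alcove-folded reps (p=7, 7 weights, presented ϖ-order):

    λ_1+ρ ↦ (3, 0, 1, 1)
    λ_2+ρ ↦ (2, 1, 3, 0)
    λ_3+ρ ↦ (3, 0, 1, 1)
    λ_4+ρ ↦ (3, 0, 1, 1)
    λ_5+ρ ↦ (2, 1, 3, 0)
    λ_6+ρ ↦ (3, 0, 1, 1)
    λ_7+ρ ↦ (3, 0, 1, 1)

The 7 indices split into 2 linkage classes (same alcove rep ⇔ same W_7-dot-orbit):

[[1, 3, 4, 6, 7], [2, 5]]


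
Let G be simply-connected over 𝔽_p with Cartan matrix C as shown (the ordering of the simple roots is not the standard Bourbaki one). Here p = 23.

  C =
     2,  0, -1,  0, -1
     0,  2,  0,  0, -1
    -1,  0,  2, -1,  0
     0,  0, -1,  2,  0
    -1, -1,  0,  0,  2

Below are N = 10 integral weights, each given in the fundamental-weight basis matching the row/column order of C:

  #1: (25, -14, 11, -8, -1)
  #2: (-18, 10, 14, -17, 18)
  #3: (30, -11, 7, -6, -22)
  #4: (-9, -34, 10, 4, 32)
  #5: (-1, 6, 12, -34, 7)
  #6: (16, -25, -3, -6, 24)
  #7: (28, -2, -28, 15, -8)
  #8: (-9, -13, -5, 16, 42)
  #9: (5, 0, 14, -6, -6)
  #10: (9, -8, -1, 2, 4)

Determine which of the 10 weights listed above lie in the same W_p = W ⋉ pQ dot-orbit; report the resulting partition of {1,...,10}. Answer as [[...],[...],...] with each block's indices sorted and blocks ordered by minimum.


C ↔ A_5 under row/col permutation; |W(A_5)| = 720.

Alcove-folded reps (p=23, 10 weights, presented ϖ-order):

  λ_1 → (8, 5, 0, 3, 2)
  λ_2 → (1, 4, 10, 5, 1)
  λ_3 → (8, 5, 0, 3, 2)
  λ_4 → (8, 5, 0, 3, 2)
  λ_5 → (8, 5, 0, 3, 2)
  λ_6 → (1, 4, 10, 5, 1)
  λ_7 → (1, 4, 10, 5, 1)
  λ_8 → (6, 3, 4, 0, 2)
  λ_9 → (1, 4, 10, 5, 1)
  λ_10 → (8, 5, 0, 3, 2)

Grouping the 10 weights by Ā_23-representative: 3 linkage classes.

[[1, 3, 4, 5, 10], [2, 6, 7, 9], [8]]


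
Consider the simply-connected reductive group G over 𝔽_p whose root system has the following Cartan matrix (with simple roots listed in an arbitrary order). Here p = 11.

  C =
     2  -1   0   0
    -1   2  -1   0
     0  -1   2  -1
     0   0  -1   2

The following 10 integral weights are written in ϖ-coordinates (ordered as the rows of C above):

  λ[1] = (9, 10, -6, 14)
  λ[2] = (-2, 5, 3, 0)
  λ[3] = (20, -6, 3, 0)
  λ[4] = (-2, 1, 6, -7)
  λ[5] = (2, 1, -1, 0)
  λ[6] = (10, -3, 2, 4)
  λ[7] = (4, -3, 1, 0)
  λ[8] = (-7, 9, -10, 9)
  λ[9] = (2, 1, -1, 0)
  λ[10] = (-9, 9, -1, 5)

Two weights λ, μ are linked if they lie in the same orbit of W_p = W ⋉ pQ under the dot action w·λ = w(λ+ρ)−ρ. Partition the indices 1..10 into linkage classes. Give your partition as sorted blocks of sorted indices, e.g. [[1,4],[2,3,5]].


Cartan matrix: type A_4 (|W|=120); un-permuting the 4 rows.

W_11-reps of the 10 weights in Ā_11 (same 4-coord order as C):

  [1] (1, 5, 4, 1) · [2] (1, 5, 4, 1) · [3] (1, 5, 4, 1) · [4] (1, 1, 1, 6) · [5] (3, 2, 0, 1) · [6] (3, 2, 0, 1) · [7] (3, 2, 0, 1) · [8] (1, 5, 4, 1) · [9] (3, 2, 0, 1) · [10] (3, 2, 0, 1)

Partition of {1..10} into 3 W_11-dot-orbits:

[[1, 2, 3, 8], [4], [5, 6, 7, 9, 10]]


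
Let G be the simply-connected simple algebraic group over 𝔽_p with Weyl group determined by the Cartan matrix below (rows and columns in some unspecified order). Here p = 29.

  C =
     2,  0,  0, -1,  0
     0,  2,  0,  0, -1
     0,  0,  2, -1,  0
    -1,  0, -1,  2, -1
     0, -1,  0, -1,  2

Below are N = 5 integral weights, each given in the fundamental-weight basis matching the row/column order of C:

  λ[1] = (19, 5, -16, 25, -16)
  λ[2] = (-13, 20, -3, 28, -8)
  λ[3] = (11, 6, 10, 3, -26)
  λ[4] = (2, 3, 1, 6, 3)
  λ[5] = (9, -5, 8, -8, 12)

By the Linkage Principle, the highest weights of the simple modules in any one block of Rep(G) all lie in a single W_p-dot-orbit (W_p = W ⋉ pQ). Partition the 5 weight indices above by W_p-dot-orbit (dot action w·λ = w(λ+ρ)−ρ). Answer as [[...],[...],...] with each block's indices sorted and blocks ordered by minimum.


C ↔ D_5 under row/col permutation; |W(D_5)| = 1920.

Ā_29 reps of the 5 weights (D_5, coords as presented):

  λ_1 → (3, 4, 2, 7, 2);  λ_2 → (2, 8, 12, 0, 0);  λ_3 → (3, 4, 2, 7, 2);  λ_4 → (3, 4, 2, 7, 2);  λ_5 → (3, 4, 2, 7, 2)

Grouping the 5 weights by Ā_29-representative: 2 linkage classes.

[[1, 3, 4, 5], [2]]
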